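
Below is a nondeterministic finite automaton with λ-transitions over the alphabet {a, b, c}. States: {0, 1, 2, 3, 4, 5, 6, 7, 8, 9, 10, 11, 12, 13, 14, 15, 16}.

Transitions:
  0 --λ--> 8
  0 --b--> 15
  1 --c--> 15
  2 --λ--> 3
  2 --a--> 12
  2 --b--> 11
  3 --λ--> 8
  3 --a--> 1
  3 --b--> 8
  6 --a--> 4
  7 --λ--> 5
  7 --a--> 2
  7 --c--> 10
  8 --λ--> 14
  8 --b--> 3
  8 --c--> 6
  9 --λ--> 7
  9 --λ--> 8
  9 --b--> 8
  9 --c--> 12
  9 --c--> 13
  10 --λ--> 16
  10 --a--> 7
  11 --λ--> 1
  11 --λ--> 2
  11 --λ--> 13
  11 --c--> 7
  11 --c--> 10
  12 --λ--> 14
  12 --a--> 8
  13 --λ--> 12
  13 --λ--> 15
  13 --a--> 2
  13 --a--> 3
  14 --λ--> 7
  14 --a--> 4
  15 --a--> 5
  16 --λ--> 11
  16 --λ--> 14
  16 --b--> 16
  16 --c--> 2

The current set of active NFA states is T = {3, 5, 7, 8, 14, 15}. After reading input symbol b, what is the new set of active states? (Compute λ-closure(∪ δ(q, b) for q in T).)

3 on b → {8}.
8 on b → {3}.
No b-transition from 5, 7, 14, 15.
Union after reading b: {3, 8}.
Now take the λ-closure:
From 8 via λ: add 14.
From 14 via λ: add 7.
From 7 via λ: add 5.
No new states can be added; the closed set is {3, 5, 7, 8, 14}.

{3, 5, 7, 8, 14}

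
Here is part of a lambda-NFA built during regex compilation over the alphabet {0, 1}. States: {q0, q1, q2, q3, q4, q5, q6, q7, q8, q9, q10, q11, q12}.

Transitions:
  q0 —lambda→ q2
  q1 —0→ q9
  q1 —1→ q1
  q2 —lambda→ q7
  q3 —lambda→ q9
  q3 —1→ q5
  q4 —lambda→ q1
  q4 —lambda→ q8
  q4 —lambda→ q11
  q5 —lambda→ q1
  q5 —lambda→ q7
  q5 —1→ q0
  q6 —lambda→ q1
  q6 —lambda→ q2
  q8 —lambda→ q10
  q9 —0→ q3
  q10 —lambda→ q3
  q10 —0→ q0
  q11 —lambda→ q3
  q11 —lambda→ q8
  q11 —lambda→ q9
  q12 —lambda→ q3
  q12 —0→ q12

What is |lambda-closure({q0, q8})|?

Start with {q0, q8}.
From q0 via lambda: add q2.
From q8 via lambda: add q10.
From q2 via lambda: add q7.
From q10 via lambda: add q3.
From q3 via lambda: add q9.
lambda-closure = {q0, q2, q3, q7, q8, q9, q10}, which has 7 states.

7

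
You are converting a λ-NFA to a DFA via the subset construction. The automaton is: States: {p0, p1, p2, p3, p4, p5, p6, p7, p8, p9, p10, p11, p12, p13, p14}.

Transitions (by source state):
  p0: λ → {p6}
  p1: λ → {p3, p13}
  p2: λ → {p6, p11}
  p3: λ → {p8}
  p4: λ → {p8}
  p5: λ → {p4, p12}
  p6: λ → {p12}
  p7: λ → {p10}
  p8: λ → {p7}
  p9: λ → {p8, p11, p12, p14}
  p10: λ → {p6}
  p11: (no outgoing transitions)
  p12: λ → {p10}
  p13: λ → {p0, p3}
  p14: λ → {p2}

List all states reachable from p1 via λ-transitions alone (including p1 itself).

Start with {p1}.
From p1 via λ: add p3, p13.
From p3 via λ: add p8.
From p13 via λ: add p0.
From p0 via λ: add p6.
From p8 via λ: add p7.
From p6 via λ: add p12.
From p7 via λ: add p10.
No new states can be added; the closed set is {p0, p1, p3, p6, p7, p8, p10, p12, p13}.

{p0, p1, p3, p6, p7, p8, p10, p12, p13}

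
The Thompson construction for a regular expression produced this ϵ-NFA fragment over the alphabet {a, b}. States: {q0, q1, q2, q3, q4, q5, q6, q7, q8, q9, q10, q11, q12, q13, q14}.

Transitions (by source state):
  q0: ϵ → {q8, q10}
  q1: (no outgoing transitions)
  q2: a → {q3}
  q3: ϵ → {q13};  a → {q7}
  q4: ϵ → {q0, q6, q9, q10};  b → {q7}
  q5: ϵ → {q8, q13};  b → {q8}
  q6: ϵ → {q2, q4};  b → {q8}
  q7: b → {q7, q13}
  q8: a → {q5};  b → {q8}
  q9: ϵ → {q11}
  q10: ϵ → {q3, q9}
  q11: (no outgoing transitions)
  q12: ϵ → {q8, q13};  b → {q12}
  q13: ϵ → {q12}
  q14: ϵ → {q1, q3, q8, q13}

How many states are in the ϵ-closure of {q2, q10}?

8

Start with {q2, q10}.
From q10 via ϵ: add q3, q9.
From q3 via ϵ: add q13.
From q9 via ϵ: add q11.
From q13 via ϵ: add q12.
From q12 via ϵ: add q8.
ϵ-closure = {q2, q3, q8, q9, q10, q11, q12, q13}, which has 8 states.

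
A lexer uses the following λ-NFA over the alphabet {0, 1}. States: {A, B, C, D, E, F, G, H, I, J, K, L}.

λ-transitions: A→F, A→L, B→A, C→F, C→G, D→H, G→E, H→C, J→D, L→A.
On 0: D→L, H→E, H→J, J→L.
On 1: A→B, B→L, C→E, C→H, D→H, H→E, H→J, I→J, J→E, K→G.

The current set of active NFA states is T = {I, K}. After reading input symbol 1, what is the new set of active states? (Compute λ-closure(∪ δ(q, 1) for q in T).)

{C, D, E, F, G, H, J}

I on 1 → {J}.
K on 1 → {G}.
Union after reading 1: {G, J}.
Now take the λ-closure:
From G via λ: add E.
From J via λ: add D.
From D via λ: add H.
From H via λ: add C.
From C via λ: add F.
No new states can be added; the closed set is {C, D, E, F, G, H, J}.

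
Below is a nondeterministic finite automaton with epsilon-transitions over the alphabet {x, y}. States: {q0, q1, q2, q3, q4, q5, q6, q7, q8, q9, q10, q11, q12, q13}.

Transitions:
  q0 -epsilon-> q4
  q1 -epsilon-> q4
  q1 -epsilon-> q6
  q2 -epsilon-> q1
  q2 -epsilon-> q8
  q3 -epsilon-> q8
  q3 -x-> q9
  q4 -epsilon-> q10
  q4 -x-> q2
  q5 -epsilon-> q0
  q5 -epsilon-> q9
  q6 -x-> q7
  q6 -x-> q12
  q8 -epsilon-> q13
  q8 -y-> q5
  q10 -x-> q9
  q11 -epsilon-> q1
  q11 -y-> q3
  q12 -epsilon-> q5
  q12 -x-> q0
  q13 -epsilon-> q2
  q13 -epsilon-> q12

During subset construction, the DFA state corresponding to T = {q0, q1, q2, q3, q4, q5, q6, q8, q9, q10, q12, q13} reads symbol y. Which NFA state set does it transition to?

{q0, q4, q5, q9, q10}

q8 on y → {q5}.
No y-transition from q0, q1, q2, q3, q4, q5, q6, q9, q10, q12, q13.
Union after reading y: {q5}.
Now take the epsilon-closure:
From q5 via epsilon: add q0, q9.
From q0 via epsilon: add q4.
From q4 via epsilon: add q10.
No new states can be added; the closed set is {q0, q4, q5, q9, q10}.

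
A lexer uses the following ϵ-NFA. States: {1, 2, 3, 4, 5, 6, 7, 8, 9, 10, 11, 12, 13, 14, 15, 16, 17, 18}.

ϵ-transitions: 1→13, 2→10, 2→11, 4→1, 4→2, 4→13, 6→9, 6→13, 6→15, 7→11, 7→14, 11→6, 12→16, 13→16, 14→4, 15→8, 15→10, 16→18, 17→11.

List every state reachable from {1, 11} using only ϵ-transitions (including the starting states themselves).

{1, 6, 8, 9, 10, 11, 13, 15, 16, 18}

Start with {1, 11}.
From 1 via ϵ: add 13.
From 11 via ϵ: add 6.
From 6 via ϵ: add 9, 15.
From 13 via ϵ: add 16.
From 15 via ϵ: add 8, 10.
From 16 via ϵ: add 18.
No new states can be added; the closed set is {1, 6, 8, 9, 10, 11, 13, 15, 16, 18}.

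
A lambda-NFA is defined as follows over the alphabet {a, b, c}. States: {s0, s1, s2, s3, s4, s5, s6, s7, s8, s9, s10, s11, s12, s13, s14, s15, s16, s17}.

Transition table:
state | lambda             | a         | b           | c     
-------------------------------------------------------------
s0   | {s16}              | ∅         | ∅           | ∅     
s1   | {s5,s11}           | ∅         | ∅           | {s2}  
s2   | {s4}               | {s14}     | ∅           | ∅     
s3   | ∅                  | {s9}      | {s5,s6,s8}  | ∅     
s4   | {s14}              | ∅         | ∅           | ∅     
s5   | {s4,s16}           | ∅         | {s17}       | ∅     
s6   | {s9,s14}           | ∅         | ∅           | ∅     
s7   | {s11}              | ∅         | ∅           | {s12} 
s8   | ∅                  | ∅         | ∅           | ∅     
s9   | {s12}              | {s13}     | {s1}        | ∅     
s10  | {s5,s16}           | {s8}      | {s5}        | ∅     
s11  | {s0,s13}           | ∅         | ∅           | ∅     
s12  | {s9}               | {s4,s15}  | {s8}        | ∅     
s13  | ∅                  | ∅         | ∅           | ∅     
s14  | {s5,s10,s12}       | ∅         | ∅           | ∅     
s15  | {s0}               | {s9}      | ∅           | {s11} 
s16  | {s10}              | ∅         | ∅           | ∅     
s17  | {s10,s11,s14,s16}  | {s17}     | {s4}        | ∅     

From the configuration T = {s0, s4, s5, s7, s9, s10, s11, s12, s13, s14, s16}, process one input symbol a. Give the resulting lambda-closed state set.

s9 on a → {s13}.
s10 on a → {s8}.
s12 on a → {s4, s15}.
No a-transition from s0, s4, s5, s7, s11, s13, s14, s16.
Union after reading a: {s4, s8, s13, s15}.
Now take the lambda-closure:
From s4 via lambda: add s14.
From s15 via lambda: add s0.
From s0 via lambda: add s16.
From s14 via lambda: add s5, s10, s12.
From s12 via lambda: add s9.
No new states can be added; the closed set is {s0, s4, s5, s8, s9, s10, s12, s13, s14, s15, s16}.

{s0, s4, s5, s8, s9, s10, s12, s13, s14, s15, s16}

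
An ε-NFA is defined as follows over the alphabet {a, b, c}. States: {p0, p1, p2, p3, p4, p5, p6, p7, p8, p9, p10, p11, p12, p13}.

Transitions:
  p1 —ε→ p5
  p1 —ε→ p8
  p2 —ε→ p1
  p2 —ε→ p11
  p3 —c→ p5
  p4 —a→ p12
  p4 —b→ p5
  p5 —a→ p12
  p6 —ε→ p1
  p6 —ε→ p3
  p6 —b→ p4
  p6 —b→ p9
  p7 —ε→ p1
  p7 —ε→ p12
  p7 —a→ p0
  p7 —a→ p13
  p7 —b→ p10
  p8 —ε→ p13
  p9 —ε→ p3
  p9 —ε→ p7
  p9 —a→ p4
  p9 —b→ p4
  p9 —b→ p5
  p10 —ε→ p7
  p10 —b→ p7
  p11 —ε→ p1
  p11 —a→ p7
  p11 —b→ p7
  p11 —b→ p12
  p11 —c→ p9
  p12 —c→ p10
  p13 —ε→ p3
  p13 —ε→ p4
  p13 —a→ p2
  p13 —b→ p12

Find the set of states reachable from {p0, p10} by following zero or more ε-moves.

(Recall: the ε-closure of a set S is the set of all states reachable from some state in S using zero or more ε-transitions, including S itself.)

Start with {p0, p10}.
From p10 via ε: add p7.
From p7 via ε: add p1, p12.
From p1 via ε: add p5, p8.
From p8 via ε: add p13.
From p13 via ε: add p3, p4.
No new states can be added; the closed set is {p0, p1, p3, p4, p5, p7, p8, p10, p12, p13}.

{p0, p1, p3, p4, p5, p7, p8, p10, p12, p13}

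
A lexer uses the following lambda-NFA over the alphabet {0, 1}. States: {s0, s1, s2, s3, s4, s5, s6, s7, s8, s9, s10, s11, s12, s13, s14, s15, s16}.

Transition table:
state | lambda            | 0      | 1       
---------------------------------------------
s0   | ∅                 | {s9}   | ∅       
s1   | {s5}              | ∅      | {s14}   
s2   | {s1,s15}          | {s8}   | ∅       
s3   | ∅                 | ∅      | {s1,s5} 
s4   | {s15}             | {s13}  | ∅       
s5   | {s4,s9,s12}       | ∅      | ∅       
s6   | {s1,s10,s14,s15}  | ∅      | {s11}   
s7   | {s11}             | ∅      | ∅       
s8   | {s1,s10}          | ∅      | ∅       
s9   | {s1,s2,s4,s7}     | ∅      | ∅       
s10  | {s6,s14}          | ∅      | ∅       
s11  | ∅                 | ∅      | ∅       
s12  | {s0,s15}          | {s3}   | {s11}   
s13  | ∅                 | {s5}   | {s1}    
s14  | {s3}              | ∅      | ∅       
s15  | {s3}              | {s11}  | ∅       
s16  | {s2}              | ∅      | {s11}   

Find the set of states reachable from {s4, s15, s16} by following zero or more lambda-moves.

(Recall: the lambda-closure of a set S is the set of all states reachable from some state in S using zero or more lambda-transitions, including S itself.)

Start with {s4, s15, s16}.
From s15 via lambda: add s3.
From s16 via lambda: add s2.
From s2 via lambda: add s1.
From s1 via lambda: add s5.
From s5 via lambda: add s9, s12.
From s9 via lambda: add s7.
From s12 via lambda: add s0.
From s7 via lambda: add s11.
No new states can be added; the closed set is {s0, s1, s2, s3, s4, s5, s7, s9, s11, s12, s15, s16}.

{s0, s1, s2, s3, s4, s5, s7, s9, s11, s12, s15, s16}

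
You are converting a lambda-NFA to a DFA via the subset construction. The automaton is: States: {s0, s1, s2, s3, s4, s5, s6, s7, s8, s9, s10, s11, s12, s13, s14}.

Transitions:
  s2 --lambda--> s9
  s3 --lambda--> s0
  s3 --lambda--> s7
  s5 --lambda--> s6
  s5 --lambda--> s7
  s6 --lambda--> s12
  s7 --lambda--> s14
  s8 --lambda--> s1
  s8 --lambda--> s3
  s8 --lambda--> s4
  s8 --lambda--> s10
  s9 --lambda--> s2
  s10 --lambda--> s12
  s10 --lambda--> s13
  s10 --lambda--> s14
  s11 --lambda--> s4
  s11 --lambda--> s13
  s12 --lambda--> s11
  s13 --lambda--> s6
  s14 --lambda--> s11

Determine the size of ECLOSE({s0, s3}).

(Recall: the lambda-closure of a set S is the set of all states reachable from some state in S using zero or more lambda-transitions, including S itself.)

9

Start with {s0, s3}.
From s3 via lambda: add s7.
From s7 via lambda: add s14.
From s14 via lambda: add s11.
From s11 via lambda: add s4, s13.
From s13 via lambda: add s6.
From s6 via lambda: add s12.
lambda-closure = {s0, s3, s4, s6, s7, s11, s12, s13, s14}, which has 9 states.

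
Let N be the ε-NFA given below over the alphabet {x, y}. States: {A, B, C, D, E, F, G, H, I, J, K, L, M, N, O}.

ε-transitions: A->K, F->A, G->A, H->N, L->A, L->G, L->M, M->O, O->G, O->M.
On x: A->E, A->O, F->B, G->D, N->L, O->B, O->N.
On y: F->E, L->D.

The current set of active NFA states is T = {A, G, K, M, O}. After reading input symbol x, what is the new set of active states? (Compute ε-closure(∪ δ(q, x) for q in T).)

{A, B, D, E, G, K, M, N, O}

A on x → {E, O}.
G on x → {D}.
O on x → {B, N}.
No x-transition from K, M.
Union after reading x: {B, D, E, N, O}.
Now take the ε-closure:
From O via ε: add G, M.
From G via ε: add A.
From A via ε: add K.
No new states can be added; the closed set is {A, B, D, E, G, K, M, N, O}.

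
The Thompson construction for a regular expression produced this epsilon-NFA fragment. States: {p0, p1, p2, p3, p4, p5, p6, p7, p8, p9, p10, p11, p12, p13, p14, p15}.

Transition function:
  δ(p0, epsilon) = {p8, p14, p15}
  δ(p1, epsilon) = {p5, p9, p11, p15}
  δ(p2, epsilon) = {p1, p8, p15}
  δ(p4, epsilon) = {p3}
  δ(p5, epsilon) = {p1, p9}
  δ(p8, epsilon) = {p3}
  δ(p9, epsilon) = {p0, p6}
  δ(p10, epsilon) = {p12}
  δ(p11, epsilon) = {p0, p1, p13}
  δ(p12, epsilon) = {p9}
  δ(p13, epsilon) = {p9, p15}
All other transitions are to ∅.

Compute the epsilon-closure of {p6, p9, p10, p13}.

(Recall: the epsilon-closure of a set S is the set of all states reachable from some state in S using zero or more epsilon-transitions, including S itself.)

Start with {p6, p9, p10, p13}.
From p9 via epsilon: add p0.
From p10 via epsilon: add p12.
From p13 via epsilon: add p15.
From p0 via epsilon: add p8, p14.
From p8 via epsilon: add p3.
No new states can be added; the closed set is {p0, p3, p6, p8, p9, p10, p12, p13, p14, p15}.

{p0, p3, p6, p8, p9, p10, p12, p13, p14, p15}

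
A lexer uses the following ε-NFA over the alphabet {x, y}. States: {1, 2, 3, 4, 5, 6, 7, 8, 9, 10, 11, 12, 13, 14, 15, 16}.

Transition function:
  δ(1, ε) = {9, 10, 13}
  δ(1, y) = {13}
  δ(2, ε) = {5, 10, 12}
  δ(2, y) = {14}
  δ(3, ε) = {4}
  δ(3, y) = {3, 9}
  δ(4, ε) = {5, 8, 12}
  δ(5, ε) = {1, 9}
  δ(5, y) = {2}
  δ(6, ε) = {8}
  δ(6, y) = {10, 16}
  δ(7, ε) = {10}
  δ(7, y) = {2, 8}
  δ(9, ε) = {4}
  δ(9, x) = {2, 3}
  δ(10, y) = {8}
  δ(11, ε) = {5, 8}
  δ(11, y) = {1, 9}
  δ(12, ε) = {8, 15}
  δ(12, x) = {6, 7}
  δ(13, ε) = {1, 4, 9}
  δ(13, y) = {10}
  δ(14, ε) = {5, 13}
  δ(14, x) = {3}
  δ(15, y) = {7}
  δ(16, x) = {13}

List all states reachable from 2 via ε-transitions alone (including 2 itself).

Start with {2}.
From 2 via ε: add 5, 10, 12.
From 5 via ε: add 1, 9.
From 12 via ε: add 8, 15.
From 1 via ε: add 13.
From 9 via ε: add 4.
No new states can be added; the closed set is {1, 2, 4, 5, 8, 9, 10, 12, 13, 15}.

{1, 2, 4, 5, 8, 9, 10, 12, 13, 15}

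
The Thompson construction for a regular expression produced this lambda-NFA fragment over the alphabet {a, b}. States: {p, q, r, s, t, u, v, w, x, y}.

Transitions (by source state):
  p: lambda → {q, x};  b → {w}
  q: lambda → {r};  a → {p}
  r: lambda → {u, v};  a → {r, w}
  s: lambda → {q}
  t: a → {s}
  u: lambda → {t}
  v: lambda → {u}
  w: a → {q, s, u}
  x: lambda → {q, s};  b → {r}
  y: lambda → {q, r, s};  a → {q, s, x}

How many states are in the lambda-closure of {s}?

Start with {s}.
From s via lambda: add q.
From q via lambda: add r.
From r via lambda: add u, v.
From u via lambda: add t.
lambda-closure = {q, r, s, t, u, v}, which has 6 states.

6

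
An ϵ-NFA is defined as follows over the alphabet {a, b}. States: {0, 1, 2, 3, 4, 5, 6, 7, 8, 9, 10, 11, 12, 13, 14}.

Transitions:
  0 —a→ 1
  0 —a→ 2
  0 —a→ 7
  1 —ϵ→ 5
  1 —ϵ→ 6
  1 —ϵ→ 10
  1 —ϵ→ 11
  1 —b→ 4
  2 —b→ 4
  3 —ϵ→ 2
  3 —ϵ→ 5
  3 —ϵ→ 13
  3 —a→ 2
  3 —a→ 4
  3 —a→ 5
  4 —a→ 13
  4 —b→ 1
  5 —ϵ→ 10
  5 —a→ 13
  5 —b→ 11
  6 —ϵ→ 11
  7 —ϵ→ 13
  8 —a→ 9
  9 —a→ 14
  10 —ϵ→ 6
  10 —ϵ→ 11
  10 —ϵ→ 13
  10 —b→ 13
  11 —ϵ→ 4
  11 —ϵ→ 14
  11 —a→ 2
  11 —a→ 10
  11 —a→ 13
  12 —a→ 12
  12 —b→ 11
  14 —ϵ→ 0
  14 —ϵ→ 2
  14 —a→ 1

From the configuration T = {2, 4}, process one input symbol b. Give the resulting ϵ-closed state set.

{0, 1, 2, 4, 5, 6, 10, 11, 13, 14}

2 on b → {4}.
4 on b → {1}.
Union after reading b: {1, 4}.
Now take the ϵ-closure:
From 1 via ϵ: add 5, 6, 10, 11.
From 10 via ϵ: add 13.
From 11 via ϵ: add 14.
From 14 via ϵ: add 0, 2.
No new states can be added; the closed set is {0, 1, 2, 4, 5, 6, 10, 11, 13, 14}.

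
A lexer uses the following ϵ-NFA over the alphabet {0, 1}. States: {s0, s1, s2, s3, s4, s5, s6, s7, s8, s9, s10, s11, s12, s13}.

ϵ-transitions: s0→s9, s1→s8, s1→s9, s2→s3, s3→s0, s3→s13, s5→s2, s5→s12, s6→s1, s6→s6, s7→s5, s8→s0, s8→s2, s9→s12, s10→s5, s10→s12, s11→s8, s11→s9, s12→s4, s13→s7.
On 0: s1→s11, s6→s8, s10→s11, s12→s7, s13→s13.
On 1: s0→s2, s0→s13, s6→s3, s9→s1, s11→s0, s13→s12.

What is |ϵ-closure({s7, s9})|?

9

Start with {s7, s9}.
From s7 via ϵ: add s5.
From s9 via ϵ: add s12.
From s5 via ϵ: add s2.
From s12 via ϵ: add s4.
From s2 via ϵ: add s3.
From s3 via ϵ: add s0, s13.
ϵ-closure = {s0, s2, s3, s4, s5, s7, s9, s12, s13}, which has 9 states.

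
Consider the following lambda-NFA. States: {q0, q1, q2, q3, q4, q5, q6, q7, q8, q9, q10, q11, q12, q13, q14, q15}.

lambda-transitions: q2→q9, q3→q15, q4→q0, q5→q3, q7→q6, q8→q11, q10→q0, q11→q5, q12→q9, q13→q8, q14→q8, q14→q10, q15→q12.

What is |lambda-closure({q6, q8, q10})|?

10

Start with {q6, q8, q10}.
From q8 via lambda: add q11.
From q10 via lambda: add q0.
From q11 via lambda: add q5.
From q5 via lambda: add q3.
From q3 via lambda: add q15.
From q15 via lambda: add q12.
From q12 via lambda: add q9.
lambda-closure = {q0, q3, q5, q6, q8, q9, q10, q11, q12, q15}, which has 10 states.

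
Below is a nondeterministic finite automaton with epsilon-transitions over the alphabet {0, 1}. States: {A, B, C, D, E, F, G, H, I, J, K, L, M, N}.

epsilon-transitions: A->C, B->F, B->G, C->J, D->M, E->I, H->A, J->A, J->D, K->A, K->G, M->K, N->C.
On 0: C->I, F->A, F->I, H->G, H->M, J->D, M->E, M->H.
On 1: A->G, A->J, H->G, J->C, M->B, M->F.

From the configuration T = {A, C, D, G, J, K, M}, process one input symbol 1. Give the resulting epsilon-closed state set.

{A, B, C, D, F, G, J, K, M}

A on 1 → {G, J}.
J on 1 → {C}.
M on 1 → {B, F}.
No 1-transition from C, D, G, K.
Union after reading 1: {B, C, F, G, J}.
Now take the epsilon-closure:
From J via epsilon: add A, D.
From D via epsilon: add M.
From M via epsilon: add K.
No new states can be added; the closed set is {A, B, C, D, F, G, J, K, M}.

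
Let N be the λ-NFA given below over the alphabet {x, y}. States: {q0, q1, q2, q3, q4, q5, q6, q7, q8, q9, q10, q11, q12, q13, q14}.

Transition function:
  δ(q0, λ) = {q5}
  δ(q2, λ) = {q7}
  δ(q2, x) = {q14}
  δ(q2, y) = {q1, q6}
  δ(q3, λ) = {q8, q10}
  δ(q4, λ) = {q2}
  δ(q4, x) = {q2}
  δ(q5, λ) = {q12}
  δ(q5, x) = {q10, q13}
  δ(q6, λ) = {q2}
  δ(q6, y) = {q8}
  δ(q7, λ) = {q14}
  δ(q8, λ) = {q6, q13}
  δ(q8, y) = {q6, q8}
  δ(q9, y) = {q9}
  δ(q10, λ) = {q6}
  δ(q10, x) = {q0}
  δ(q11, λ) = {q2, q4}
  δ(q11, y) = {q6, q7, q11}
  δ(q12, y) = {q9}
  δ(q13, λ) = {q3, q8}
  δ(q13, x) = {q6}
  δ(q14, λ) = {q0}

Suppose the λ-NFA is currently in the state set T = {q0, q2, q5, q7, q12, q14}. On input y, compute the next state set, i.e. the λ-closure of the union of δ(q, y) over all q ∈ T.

{q0, q1, q2, q5, q6, q7, q9, q12, q14}

q2 on y → {q1, q6}.
q12 on y → {q9}.
No y-transition from q0, q5, q7, q14.
Union after reading y: {q1, q6, q9}.
Now take the λ-closure:
From q6 via λ: add q2.
From q2 via λ: add q7.
From q7 via λ: add q14.
From q14 via λ: add q0.
From q0 via λ: add q5.
From q5 via λ: add q12.
No new states can be added; the closed set is {q0, q1, q2, q5, q6, q7, q9, q12, q14}.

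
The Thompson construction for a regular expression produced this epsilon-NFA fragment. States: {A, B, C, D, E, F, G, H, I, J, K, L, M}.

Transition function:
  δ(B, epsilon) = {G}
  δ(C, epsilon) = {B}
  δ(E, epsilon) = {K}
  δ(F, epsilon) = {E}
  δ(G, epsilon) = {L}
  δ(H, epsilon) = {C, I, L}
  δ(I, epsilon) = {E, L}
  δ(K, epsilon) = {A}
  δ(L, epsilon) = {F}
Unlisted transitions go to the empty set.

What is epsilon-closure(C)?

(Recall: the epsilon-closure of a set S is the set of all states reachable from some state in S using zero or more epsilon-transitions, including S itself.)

{A, B, C, E, F, G, K, L}

Start with {C}.
From C via epsilon: add B.
From B via epsilon: add G.
From G via epsilon: add L.
From L via epsilon: add F.
From F via epsilon: add E.
From E via epsilon: add K.
From K via epsilon: add A.
No new states can be added; the closed set is {A, B, C, E, F, G, K, L}.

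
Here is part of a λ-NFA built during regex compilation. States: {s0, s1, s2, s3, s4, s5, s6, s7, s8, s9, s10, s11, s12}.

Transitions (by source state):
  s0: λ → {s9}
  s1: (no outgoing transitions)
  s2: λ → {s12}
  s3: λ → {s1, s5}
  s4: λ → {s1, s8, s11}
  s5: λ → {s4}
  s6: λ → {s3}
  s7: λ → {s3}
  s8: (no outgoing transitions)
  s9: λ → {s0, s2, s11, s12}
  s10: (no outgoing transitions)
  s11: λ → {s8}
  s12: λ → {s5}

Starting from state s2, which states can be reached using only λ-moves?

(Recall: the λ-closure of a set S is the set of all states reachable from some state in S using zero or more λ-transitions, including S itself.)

Start with {s2}.
From s2 via λ: add s12.
From s12 via λ: add s5.
From s5 via λ: add s4.
From s4 via λ: add s1, s8, s11.
No new states can be added; the closed set is {s1, s2, s4, s5, s8, s11, s12}.

{s1, s2, s4, s5, s8, s11, s12}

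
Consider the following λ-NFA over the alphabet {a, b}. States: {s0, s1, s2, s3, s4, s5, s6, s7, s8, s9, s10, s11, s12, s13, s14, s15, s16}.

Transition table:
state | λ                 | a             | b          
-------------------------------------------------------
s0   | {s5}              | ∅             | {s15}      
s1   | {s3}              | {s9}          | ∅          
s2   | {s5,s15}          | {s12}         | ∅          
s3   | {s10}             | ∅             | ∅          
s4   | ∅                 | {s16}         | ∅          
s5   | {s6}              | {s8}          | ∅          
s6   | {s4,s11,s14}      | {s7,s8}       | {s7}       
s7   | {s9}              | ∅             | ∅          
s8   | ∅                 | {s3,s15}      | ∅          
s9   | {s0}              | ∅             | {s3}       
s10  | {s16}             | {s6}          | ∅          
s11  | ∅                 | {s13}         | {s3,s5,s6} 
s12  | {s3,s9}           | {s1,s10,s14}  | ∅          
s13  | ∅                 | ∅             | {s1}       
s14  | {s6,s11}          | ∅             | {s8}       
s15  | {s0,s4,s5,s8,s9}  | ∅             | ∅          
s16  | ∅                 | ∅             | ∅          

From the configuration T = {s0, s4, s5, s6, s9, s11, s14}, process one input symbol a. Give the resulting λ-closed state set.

{s0, s4, s5, s6, s7, s8, s9, s11, s13, s14, s16}

s4 on a → {s16}.
s5 on a → {s8}.
s6 on a → {s7, s8}.
s11 on a → {s13}.
No a-transition from s0, s9, s14.
Union after reading a: {s7, s8, s13, s16}.
Now take the λ-closure:
From s7 via λ: add s9.
From s9 via λ: add s0.
From s0 via λ: add s5.
From s5 via λ: add s6.
From s6 via λ: add s4, s11, s14.
No new states can be added; the closed set is {s0, s4, s5, s6, s7, s8, s9, s11, s13, s14, s16}.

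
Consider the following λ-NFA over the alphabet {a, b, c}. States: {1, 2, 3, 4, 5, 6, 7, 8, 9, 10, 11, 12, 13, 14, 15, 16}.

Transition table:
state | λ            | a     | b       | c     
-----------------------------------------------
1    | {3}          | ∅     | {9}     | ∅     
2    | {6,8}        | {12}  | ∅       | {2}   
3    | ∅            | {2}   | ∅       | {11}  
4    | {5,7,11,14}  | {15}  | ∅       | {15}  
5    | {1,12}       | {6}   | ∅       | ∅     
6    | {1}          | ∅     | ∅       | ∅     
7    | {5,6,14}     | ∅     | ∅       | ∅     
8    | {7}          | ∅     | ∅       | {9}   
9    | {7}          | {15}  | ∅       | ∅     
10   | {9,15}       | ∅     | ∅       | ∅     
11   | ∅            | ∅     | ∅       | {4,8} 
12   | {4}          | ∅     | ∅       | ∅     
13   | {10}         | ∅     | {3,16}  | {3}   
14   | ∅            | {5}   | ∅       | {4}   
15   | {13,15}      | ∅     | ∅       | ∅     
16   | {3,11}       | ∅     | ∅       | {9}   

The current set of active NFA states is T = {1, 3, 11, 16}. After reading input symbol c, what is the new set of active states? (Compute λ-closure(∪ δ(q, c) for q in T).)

3 on c → {11}.
11 on c → {4, 8}.
16 on c → {9}.
No c-transition from 1.
Union after reading c: {4, 8, 9, 11}.
Now take the λ-closure:
From 4 via λ: add 5, 7, 14.
From 5 via λ: add 1, 12.
From 7 via λ: add 6.
From 1 via λ: add 3.
No new states can be added; the closed set is {1, 3, 4, 5, 6, 7, 8, 9, 11, 12, 14}.

{1, 3, 4, 5, 6, 7, 8, 9, 11, 12, 14}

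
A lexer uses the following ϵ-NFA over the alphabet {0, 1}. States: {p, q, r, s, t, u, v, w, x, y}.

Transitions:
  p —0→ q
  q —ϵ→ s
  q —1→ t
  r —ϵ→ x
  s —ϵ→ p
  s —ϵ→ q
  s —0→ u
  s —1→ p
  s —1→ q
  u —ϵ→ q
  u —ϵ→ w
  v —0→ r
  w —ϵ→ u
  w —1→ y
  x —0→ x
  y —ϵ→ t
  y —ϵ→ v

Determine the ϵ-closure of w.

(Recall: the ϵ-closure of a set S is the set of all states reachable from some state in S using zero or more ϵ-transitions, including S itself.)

{p, q, s, u, w}

Start with {w}.
From w via ϵ: add u.
From u via ϵ: add q.
From q via ϵ: add s.
From s via ϵ: add p.
No new states can be added; the closed set is {p, q, s, u, w}.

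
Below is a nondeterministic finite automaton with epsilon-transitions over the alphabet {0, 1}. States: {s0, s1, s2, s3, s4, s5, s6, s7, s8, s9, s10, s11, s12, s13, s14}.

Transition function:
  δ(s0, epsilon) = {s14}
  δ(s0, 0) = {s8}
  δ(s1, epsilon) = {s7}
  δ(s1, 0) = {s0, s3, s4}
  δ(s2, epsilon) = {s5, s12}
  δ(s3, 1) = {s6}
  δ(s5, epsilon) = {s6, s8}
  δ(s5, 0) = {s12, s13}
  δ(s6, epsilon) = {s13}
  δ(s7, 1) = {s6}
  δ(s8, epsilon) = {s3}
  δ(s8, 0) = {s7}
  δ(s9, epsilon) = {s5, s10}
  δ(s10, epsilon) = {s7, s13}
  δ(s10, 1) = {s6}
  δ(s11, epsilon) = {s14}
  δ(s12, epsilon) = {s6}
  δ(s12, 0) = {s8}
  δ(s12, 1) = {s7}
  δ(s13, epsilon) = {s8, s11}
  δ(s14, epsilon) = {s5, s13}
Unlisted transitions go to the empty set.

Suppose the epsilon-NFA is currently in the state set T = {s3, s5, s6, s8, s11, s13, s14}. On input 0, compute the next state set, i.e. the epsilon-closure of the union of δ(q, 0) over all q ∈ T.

s5 on 0 → {s12, s13}.
s8 on 0 → {s7}.
No 0-transition from s3, s6, s11, s13, s14.
Union after reading 0: {s7, s12, s13}.
Now take the epsilon-closure:
From s12 via epsilon: add s6.
From s13 via epsilon: add s8, s11.
From s8 via epsilon: add s3.
From s11 via epsilon: add s14.
From s14 via epsilon: add s5.
No new states can be added; the closed set is {s3, s5, s6, s7, s8, s11, s12, s13, s14}.

{s3, s5, s6, s7, s8, s11, s12, s13, s14}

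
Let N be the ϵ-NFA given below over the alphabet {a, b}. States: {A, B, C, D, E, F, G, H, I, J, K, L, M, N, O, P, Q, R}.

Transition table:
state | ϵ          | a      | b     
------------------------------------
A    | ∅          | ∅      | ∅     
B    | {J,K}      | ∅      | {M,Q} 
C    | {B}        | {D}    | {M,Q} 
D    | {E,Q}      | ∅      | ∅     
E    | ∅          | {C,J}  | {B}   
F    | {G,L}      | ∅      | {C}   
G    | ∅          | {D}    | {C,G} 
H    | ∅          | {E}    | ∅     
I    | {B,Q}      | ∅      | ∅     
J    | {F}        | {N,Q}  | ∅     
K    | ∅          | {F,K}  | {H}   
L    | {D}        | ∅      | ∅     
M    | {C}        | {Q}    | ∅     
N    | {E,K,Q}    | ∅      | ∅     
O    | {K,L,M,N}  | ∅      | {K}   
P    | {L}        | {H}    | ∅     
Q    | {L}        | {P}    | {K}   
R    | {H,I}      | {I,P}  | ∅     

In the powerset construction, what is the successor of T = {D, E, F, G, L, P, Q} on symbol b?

E on b → {B}.
F on b → {C}.
G on b → {C, G}.
Q on b → {K}.
No b-transition from D, L, P.
Union after reading b: {B, C, G, K}.
Now take the ϵ-closure:
From B via ϵ: add J.
From J via ϵ: add F.
From F via ϵ: add L.
From L via ϵ: add D.
From D via ϵ: add E, Q.
No new states can be added; the closed set is {B, C, D, E, F, G, J, K, L, Q}.

{B, C, D, E, F, G, J, K, L, Q}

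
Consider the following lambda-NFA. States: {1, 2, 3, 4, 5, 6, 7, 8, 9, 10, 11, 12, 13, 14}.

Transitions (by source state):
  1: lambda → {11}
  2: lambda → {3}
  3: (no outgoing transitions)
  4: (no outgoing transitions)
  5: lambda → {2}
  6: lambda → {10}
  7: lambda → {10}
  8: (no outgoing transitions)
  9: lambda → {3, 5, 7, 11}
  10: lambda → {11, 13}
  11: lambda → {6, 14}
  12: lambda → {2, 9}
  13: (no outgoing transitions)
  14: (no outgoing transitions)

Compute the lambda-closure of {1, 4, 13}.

Start with {1, 4, 13}.
From 1 via lambda: add 11.
From 11 via lambda: add 6, 14.
From 6 via lambda: add 10.
No new states can be added; the closed set is {1, 4, 6, 10, 11, 13, 14}.

{1, 4, 6, 10, 11, 13, 14}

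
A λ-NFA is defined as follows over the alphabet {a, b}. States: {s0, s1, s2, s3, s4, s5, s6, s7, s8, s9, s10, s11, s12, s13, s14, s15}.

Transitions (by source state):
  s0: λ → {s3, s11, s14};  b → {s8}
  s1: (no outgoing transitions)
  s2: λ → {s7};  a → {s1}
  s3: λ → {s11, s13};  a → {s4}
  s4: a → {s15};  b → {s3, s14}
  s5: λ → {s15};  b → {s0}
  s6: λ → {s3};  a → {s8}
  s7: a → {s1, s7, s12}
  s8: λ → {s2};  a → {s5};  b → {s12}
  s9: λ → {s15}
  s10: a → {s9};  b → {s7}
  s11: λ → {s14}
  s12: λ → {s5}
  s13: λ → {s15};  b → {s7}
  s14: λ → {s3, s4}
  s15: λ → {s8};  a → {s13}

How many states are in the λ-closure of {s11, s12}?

11

Start with {s11, s12}.
From s11 via λ: add s14.
From s12 via λ: add s5.
From s5 via λ: add s15.
From s14 via λ: add s3, s4.
From s3 via λ: add s13.
From s15 via λ: add s8.
From s8 via λ: add s2.
From s2 via λ: add s7.
λ-closure = {s2, s3, s4, s5, s7, s8, s11, s12, s13, s14, s15}, which has 11 states.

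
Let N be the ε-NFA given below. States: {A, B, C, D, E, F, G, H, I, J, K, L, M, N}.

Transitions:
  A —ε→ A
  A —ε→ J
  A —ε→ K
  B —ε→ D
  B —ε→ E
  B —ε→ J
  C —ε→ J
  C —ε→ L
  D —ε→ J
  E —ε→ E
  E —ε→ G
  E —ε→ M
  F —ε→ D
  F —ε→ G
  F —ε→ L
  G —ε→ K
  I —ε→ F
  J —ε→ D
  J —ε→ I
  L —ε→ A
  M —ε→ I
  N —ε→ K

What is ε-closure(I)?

{A, D, F, G, I, J, K, L}

Start with {I}.
From I via ε: add F.
From F via ε: add D, G, L.
From D via ε: add J.
From G via ε: add K.
From L via ε: add A.
No new states can be added; the closed set is {A, D, F, G, I, J, K, L}.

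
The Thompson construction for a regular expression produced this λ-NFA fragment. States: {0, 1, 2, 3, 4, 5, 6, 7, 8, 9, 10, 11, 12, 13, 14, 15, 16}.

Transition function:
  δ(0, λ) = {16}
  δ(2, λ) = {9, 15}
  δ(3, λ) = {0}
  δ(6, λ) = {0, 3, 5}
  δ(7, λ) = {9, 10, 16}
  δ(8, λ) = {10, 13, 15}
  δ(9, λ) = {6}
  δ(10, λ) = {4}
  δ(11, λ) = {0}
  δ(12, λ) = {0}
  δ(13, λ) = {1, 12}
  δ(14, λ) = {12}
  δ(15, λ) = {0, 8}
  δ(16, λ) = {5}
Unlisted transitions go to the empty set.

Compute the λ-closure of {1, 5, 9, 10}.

{0, 1, 3, 4, 5, 6, 9, 10, 16}

Start with {1, 5, 9, 10}.
From 9 via λ: add 6.
From 10 via λ: add 4.
From 6 via λ: add 0, 3.
From 0 via λ: add 16.
No new states can be added; the closed set is {0, 1, 3, 4, 5, 6, 9, 10, 16}.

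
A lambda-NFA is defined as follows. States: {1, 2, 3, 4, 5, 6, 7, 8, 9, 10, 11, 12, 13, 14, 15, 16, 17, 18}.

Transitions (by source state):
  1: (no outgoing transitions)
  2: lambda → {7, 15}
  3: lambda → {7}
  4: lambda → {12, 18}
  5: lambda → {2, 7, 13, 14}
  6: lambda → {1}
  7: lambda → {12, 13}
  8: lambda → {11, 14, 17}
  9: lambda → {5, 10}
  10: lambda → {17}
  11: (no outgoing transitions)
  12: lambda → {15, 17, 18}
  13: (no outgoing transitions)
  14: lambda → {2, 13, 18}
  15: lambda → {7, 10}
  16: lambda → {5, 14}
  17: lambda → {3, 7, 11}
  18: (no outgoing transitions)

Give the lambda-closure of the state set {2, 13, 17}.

{2, 3, 7, 10, 11, 12, 13, 15, 17, 18}

Start with {2, 13, 17}.
From 2 via lambda: add 7, 15.
From 17 via lambda: add 3, 11.
From 7 via lambda: add 12.
From 15 via lambda: add 10.
From 12 via lambda: add 18.
No new states can be added; the closed set is {2, 3, 7, 10, 11, 12, 13, 15, 17, 18}.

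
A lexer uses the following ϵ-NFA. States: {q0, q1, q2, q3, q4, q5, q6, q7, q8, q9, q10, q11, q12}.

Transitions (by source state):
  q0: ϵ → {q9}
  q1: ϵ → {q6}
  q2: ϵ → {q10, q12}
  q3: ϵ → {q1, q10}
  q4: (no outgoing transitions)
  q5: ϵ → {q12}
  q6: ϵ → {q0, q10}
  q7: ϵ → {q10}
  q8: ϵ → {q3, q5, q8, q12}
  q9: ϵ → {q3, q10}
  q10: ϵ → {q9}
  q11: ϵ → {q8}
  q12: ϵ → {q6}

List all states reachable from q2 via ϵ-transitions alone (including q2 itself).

{q0, q1, q2, q3, q6, q9, q10, q12}

Start with {q2}.
From q2 via ϵ: add q10, q12.
From q10 via ϵ: add q9.
From q12 via ϵ: add q6.
From q6 via ϵ: add q0.
From q9 via ϵ: add q3.
From q3 via ϵ: add q1.
No new states can be added; the closed set is {q0, q1, q2, q3, q6, q9, q10, q12}.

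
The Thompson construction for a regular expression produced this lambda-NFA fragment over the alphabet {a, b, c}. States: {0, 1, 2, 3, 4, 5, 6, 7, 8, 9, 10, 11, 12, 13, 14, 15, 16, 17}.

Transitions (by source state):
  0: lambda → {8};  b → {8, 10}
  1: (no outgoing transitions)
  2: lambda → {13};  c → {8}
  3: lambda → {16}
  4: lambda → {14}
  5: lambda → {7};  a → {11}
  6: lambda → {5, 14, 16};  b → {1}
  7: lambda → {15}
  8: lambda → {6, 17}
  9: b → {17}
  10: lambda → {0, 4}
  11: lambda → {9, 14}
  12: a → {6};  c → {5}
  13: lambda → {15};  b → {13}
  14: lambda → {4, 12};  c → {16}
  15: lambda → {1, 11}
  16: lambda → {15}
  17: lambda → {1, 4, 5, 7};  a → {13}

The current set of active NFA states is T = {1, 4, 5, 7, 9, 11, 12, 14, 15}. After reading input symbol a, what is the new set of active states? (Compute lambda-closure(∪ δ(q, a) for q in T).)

{1, 4, 5, 6, 7, 9, 11, 12, 14, 15, 16}

5 on a → {11}.
12 on a → {6}.
No a-transition from 1, 4, 7, 9, 11, 14, 15.
Union after reading a: {6, 11}.
Now take the lambda-closure:
From 6 via lambda: add 5, 14, 16.
From 11 via lambda: add 9.
From 5 via lambda: add 7.
From 14 via lambda: add 4, 12.
From 16 via lambda: add 15.
From 15 via lambda: add 1.
No new states can be added; the closed set is {1, 4, 5, 6, 7, 9, 11, 12, 14, 15, 16}.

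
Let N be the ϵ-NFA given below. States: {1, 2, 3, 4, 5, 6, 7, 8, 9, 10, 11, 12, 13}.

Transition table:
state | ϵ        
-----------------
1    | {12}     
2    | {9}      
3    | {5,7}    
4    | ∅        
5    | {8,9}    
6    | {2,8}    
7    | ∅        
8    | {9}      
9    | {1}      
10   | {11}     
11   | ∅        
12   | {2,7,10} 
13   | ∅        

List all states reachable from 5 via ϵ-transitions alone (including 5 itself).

{1, 2, 5, 7, 8, 9, 10, 11, 12}

Start with {5}.
From 5 via ϵ: add 8, 9.
From 9 via ϵ: add 1.
From 1 via ϵ: add 12.
From 12 via ϵ: add 2, 7, 10.
From 10 via ϵ: add 11.
No new states can be added; the closed set is {1, 2, 5, 7, 8, 9, 10, 11, 12}.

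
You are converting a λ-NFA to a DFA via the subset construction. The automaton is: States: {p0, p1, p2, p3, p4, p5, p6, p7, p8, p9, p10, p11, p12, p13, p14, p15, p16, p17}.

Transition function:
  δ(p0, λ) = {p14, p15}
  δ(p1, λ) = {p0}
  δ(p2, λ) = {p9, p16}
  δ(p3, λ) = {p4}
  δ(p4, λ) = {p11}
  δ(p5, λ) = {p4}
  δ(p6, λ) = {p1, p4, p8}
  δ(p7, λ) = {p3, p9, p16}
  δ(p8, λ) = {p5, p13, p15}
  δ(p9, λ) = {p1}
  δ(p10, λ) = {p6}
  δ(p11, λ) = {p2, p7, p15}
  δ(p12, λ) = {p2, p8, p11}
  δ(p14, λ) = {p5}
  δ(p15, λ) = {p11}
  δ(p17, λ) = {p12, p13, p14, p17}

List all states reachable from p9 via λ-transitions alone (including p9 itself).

{p0, p1, p2, p3, p4, p5, p7, p9, p11, p14, p15, p16}

Start with {p9}.
From p9 via λ: add p1.
From p1 via λ: add p0.
From p0 via λ: add p14, p15.
From p14 via λ: add p5.
From p15 via λ: add p11.
From p5 via λ: add p4.
From p11 via λ: add p2, p7.
From p2 via λ: add p16.
From p7 via λ: add p3.
No new states can be added; the closed set is {p0, p1, p2, p3, p4, p5, p7, p9, p11, p14, p15, p16}.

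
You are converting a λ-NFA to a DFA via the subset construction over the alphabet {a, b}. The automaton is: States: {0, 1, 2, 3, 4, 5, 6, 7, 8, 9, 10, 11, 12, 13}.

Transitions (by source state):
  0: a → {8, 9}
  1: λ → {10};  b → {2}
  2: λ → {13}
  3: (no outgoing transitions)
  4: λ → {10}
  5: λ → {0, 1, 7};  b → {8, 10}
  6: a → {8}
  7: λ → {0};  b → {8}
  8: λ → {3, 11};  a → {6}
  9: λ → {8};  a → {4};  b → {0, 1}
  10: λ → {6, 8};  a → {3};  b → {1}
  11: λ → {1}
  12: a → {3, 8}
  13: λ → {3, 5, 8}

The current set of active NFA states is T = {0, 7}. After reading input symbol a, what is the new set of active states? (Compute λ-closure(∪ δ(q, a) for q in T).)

{1, 3, 6, 8, 9, 10, 11}

0 on a → {8, 9}.
No a-transition from 7.
Union after reading a: {8, 9}.
Now take the λ-closure:
From 8 via λ: add 3, 11.
From 11 via λ: add 1.
From 1 via λ: add 10.
From 10 via λ: add 6.
No new states can be added; the closed set is {1, 3, 6, 8, 9, 10, 11}.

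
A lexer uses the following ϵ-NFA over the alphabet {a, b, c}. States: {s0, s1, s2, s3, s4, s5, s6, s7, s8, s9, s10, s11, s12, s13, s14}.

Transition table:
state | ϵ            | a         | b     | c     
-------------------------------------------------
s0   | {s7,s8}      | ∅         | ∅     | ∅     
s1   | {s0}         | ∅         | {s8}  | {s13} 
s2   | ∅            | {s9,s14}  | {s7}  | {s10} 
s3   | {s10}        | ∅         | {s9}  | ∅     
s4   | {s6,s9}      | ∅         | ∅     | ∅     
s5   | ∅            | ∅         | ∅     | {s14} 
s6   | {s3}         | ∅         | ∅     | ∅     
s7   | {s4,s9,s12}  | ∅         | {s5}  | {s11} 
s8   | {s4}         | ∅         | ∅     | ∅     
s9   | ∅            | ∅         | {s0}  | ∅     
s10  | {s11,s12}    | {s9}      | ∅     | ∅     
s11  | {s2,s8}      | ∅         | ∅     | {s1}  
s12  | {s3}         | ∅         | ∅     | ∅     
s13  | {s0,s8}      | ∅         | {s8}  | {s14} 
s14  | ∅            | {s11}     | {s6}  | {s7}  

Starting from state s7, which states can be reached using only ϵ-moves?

Start with {s7}.
From s7 via ϵ: add s4, s9, s12.
From s4 via ϵ: add s6.
From s12 via ϵ: add s3.
From s3 via ϵ: add s10.
From s10 via ϵ: add s11.
From s11 via ϵ: add s2, s8.
No new states can be added; the closed set is {s2, s3, s4, s6, s7, s8, s9, s10, s11, s12}.

{s2, s3, s4, s6, s7, s8, s9, s10, s11, s12}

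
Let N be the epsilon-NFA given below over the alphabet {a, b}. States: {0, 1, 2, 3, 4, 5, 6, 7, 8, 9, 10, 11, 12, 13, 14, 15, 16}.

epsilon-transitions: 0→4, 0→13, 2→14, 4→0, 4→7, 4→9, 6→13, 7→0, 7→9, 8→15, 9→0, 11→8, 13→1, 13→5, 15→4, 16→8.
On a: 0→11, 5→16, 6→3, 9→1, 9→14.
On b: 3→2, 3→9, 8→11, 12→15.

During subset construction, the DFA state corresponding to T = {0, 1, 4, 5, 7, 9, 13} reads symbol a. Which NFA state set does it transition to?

0 on a → {11}.
5 on a → {16}.
9 on a → {1, 14}.
No a-transition from 1, 4, 7, 13.
Union after reading a: {1, 11, 14, 16}.
Now take the epsilon-closure:
From 11 via epsilon: add 8.
From 8 via epsilon: add 15.
From 15 via epsilon: add 4.
From 4 via epsilon: add 0, 7, 9.
From 0 via epsilon: add 13.
From 13 via epsilon: add 5.
No new states can be added; the closed set is {0, 1, 4, 5, 7, 8, 9, 11, 13, 14, 15, 16}.

{0, 1, 4, 5, 7, 8, 9, 11, 13, 14, 15, 16}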